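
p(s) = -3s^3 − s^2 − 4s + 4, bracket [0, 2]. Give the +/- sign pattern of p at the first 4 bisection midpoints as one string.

-+-+

p(1) = -4 < 0, so the root lies in [0, 1]
p(0.5) = 1.375 > 0, so the root lies in [0.5, 1]
p(0.75) = -0.828125 < 0, so the root lies in [0.5, 0.75]
p(0.625) = 0.377 > 0, so the root lies in [0.625, 0.75]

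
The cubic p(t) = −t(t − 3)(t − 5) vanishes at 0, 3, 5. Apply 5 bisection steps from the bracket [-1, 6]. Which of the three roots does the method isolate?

0

p(2.5) = -3.125 < 0, so the root lies in [-1, 2.5]
p(0.75) = -7.171875 < 0, so the root lies in [-1, 0.75]
p(-0.125) = 2.001953 > 0, so the root lies in [-0.125, 0.75]
p(0.3125) = -3.9368 < 0, so the root lies in [-0.125, 0.3125]
p(0.09375) = -1.3368 < 0, so the root lies in [-0.125, 0.09375]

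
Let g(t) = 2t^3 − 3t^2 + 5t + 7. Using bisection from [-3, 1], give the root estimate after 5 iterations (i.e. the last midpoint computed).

-0.875

m = -1, g(m) = -3 (−); new bracket [-1, 1]
m = 0, g(m) = 7 (+); new bracket [-1, 0]
m = -0.5, g(m) = 3.5 (+); new bracket [-1, -0.5]
m = -0.75, g(m) = 0.7188 (+); new bracket [-1, -0.75]
m = -0.875, g(m) = -1.0117 (−); new bracket [-0.875, -0.75]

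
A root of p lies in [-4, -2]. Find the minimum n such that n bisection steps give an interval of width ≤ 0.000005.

Width after n steps is 2/2^n. Need 2^n ≥ 2/0.000005 = 400000.
2^18 = 262144 < 400000 ≤ 2^19 = 524288, so n = 19.

19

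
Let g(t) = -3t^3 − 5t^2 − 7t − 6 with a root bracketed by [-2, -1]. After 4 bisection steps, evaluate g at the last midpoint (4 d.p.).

m = -1.5, g(m) = 3.375 (+); new bracket [-1.5, -1]
m = -1.25, g(m) = 0.796875 (+); new bracket [-1.25, -1]
m = -1.125, g(m) = -0.181641 (−); new bracket [-1.25, -1.125]
m = -1.1875, g(m) = 0.2854 (+); new bracket [-1.1875, -1.125]

0.2854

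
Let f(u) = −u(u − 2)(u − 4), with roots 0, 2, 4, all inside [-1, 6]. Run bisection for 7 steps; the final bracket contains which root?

4

midpoint 2.5: f = 1.875 > 0 → [2.5, 6]
midpoint 4.25: f = -2.390625 < 0 → [2.5, 4.25]
midpoint 3.375: f = 2.900391 > 0 → [3.375, 4.25]
midpoint 3.8125: f = 1.2957 > 0 → [3.8125, 4.25]
midpoint 4.03125: f = -0.2559 < 0 → [3.8125, 4.03125]
midpoint 3.921875: f = 0.5889 > 0 → [3.921875, 4.03125]
midpoint 3.9765625: f = 0.1842 > 0 → [3.9765625, 4.03125]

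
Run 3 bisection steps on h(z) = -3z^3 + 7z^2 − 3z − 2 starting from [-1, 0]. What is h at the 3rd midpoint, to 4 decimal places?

0.2676

midpoint -0.5: h = 1.625 > 0 → [-0.5, 0]
midpoint -0.25: h = -0.765625 < 0 → [-0.5, -0.25]
midpoint -0.375: h = 0.267578 > 0 → [-0.375, -0.25]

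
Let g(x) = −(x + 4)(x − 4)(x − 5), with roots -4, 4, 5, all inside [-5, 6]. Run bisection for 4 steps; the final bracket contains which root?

midpoint 0.5: g = -70.875 < 0 → [-5, 0.5]
midpoint -2.25: g = -79.296875 < 0 → [-5, -2.25]
midpoint -3.625: g = -24.662109 < 0 → [-5, -3.625]
midpoint -4.3125: g = 24.1907 > 0 → [-4.3125, -3.625]

-4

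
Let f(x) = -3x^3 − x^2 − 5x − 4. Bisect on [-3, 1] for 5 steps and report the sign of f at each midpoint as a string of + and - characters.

+--+-

m = -1, f(m) = 3 (+); new bracket [-1, 1]
m = 0, f(m) = -4 (−); new bracket [-1, 0]
m = -0.5, f(m) = -1.375 (−); new bracket [-1, -0.5]
m = -0.75, f(m) = 0.4531 (+); new bracket [-0.75, -0.5]
m = -0.625, f(m) = -0.5332 (−); new bracket [-0.75, -0.625]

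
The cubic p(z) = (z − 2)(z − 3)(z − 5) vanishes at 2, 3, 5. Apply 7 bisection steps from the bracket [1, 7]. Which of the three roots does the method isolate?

5

p(4) = -2 < 0, so the root lies in [4, 7]
p(5.5) = 4.375 > 0, so the root lies in [4, 5.5]
p(4.75) = -1.203125 < 0, so the root lies in [4.75, 5.5]
p(5.125) = 0.8301 > 0, so the root lies in [4.75, 5.125]
p(4.9375) = -0.3557 < 0, so the root lies in [4.9375, 5.125]
p(5.03125) = 0.1924 > 0, so the root lies in [4.9375, 5.03125]
p(4.984375) = -0.0925 < 0, so the root lies in [4.984375, 5.03125]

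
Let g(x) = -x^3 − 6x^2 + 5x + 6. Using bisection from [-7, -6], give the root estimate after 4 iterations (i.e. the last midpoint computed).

m = -6.5, g(m) = -5.375 (−); new bracket [-7, -6.5]
m = -6.75, g(m) = 6.421875 (+); new bracket [-6.75, -6.5]
m = -6.625, g(m) = 0.306641 (+); new bracket [-6.625, -6.5]
m = -6.5625, g(m) = -2.5876 (−); new bracket [-6.625, -6.5625]

-6.5625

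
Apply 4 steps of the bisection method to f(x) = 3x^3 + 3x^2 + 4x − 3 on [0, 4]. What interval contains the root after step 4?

[0.25, 0.5]

x = 2 gives f = 41, positive; keep [0, 2]
x = 1 gives f = 7, positive; keep [0, 1]
x = 0.5 gives f = 0.125, positive; keep [0, 0.5]
x = 0.25 gives f = -1.7656, negative; keep [0.25, 0.5]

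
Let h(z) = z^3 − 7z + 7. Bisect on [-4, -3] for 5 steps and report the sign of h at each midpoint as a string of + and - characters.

----+

h(-3.5) = -11.375 < 0, so the root lies in [-3.5, -3]
h(-3.25) = -4.578125 < 0, so the root lies in [-3.25, -3]
h(-3.125) = -1.642578 < 0, so the root lies in [-3.125, -3]
h(-3.0625) = -0.2854 < 0, so the root lies in [-3.0625, -3]
h(-3.03125) = 0.3662 > 0, so the root lies in [-3.0625, -3.03125]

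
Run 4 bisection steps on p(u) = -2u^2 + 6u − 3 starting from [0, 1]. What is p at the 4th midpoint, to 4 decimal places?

m = 0.5, p(m) = -0.5 (−); new bracket [0.5, 1]
m = 0.75, p(m) = 0.375 (+); new bracket [0.5, 0.75]
m = 0.625, p(m) = -0.03125 (−); new bracket [0.625, 0.75]
m = 0.6875, p(m) = 0.1797 (+); new bracket [0.625, 0.6875]

0.1797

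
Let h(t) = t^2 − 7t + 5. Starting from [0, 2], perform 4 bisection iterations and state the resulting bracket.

[0.75, 0.875]

t = 1 gives h = -1, negative; keep [0, 1]
t = 0.5 gives h = 1.75, positive; keep [0.5, 1]
t = 0.75 gives h = 0.3125, positive; keep [0.75, 1]
t = 0.875 gives h = -0.3594, negative; keep [0.75, 0.875]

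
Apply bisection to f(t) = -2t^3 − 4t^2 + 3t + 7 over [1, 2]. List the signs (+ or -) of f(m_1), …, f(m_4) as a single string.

m = 1.5, f(m) = -4.25 (−); new bracket [1, 1.5]
m = 1.25, f(m) = 0.59375 (+); new bracket [1.25, 1.5]
m = 1.375, f(m) = -1.636719 (−); new bracket [1.25, 1.375]
m = 1.3125, f(m) = -0.4751 (−); new bracket [1.25, 1.3125]

-+--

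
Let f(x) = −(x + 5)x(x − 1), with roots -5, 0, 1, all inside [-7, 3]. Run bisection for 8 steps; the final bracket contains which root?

-5

f(-2) = -18 < 0, so the root lies in [-7, -2]
f(-4.5) = -12.375 < 0, so the root lies in [-7, -4.5]
f(-5.75) = 29.109375 > 0, so the root lies in [-5.75, -4.5]
f(-5.125) = 3.9238 > 0, so the root lies in [-5.125, -4.5]
f(-4.8125) = -5.2449 < 0, so the root lies in [-5.125, -4.8125]
f(-4.96875) = -0.9268 < 0, so the root lies in [-5.125, -4.96875]
f(-5.046875) = 1.4305 > 0, so the root lies in [-5.046875, -4.96875]
f(-5.0078125) = 0.235 > 0, so the root lies in [-5.0078125, -4.96875]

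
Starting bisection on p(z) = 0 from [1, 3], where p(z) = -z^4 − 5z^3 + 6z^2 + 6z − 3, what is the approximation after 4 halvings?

midpoint 2: p = -23 < 0 → [1, 2]
midpoint 1.5: p = -2.4375 < 0 → [1, 1.5]
midpoint 1.25: p = 1.667969 > 0 → [1.25, 1.5]
midpoint 1.375: p = 0.0212 > 0 → [1.375, 1.5]

1.375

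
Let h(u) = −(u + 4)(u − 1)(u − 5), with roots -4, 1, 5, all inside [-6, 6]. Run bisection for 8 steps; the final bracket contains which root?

-4

m = 0, h(m) = -20 (−); new bracket [-6, 0]
m = -3, h(m) = -32 (−); new bracket [-6, -3]
m = -4.5, h(m) = 26.125 (+); new bracket [-4.5, -3]
m = -3.75, h(m) = -10.3906 (−); new bracket [-4.5, -3.75]
m = -4.125, h(m) = 5.8457 (+); new bracket [-4.125, -3.75]
m = -3.9375, h(m) = -2.7581 (−); new bracket [-4.125, -3.9375]
m = -4.03125, h(m) = 1.42 (+); new bracket [-4.03125, -3.9375]
m = -3.984375, h(m) = -0.6997 (−); new bracket [-4.03125, -3.984375]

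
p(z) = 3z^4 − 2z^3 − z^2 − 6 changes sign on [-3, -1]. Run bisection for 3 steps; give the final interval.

[-1.25, -1]

m = -2, p(m) = 54 (+); new bracket [-2, -1]
m = -1.5, p(m) = 13.6875 (+); new bracket [-1.5, -1]
m = -1.25, p(m) = 3.667969 (+); new bracket [-1.25, -1]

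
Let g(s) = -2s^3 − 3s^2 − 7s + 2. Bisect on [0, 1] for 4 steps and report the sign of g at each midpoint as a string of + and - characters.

-+--

s = 0.5 gives g = -2.5, negative; keep [0, 0.5]
s = 0.25 gives g = 0.03125, positive; keep [0.25, 0.5]
s = 0.375 gives g = -1.152344, negative; keep [0.25, 0.375]
s = 0.3125 gives g = -0.5415, negative; keep [0.25, 0.3125]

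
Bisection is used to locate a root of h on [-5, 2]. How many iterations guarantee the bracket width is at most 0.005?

11

Width after n steps is 7/2^n. Need 2^n ≥ 7/0.005 = 1400.
2^10 = 1024 < 1400 ≤ 2^11 = 2048, so n = 11.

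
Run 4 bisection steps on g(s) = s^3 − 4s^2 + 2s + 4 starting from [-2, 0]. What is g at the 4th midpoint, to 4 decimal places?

0.9434

midpoint -1: g = -3 < 0 → [-1, 0]
midpoint -0.5: g = 1.875 > 0 → [-1, -0.5]
midpoint -0.75: g = -0.171875 < 0 → [-0.75, -0.5]
midpoint -0.625: g = 0.9434 > 0 → [-0.75, -0.625]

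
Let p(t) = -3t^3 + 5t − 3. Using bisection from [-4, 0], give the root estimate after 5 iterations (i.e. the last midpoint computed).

-1.625

m = -2, p(m) = 11 (+); new bracket [-2, 0]
m = -1, p(m) = -5 (−); new bracket [-2, -1]
m = -1.5, p(m) = -0.375 (−); new bracket [-2, -1.5]
m = -1.75, p(m) = 4.3281 (+); new bracket [-1.75, -1.5]
m = -1.625, p(m) = 1.748 (+); new bracket [-1.625, -1.5]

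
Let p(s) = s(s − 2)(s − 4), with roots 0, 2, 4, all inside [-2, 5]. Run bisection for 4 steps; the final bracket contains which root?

0

m = 1.5, p(m) = 1.875 (+); new bracket [-2, 1.5]
m = -0.25, p(m) = -2.390625 (−); new bracket [-0.25, 1.5]
m = 0.625, p(m) = 2.900391 (+); new bracket [-0.25, 0.625]
m = 0.1875, p(m) = 1.2957 (+); new bracket [-0.25, 0.1875]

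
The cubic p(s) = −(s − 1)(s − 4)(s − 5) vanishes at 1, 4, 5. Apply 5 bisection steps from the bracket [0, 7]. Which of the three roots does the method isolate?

m = 3.5, p(m) = -1.875 (−); new bracket [0, 3.5]
m = 1.75, p(m) = -5.484375 (−); new bracket [0, 1.75]
m = 0.875, p(m) = 1.611328 (+); new bracket [0.875, 1.75]
m = 1.3125, p(m) = -3.0969 (−); new bracket [0.875, 1.3125]
m = 1.09375, p(m) = -1.0643 (−); new bracket [0.875, 1.09375]

1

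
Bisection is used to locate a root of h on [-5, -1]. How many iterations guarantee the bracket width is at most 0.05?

Width after n steps is 4/2^n. Need 2^n ≥ 4/0.05 = 80.
2^6 = 64 < 80 ≤ 2^7 = 128, so n = 7.

7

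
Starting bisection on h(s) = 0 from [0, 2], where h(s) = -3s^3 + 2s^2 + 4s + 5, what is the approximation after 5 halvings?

1.8125

m = 1, h(m) = 8 (+); new bracket [1, 2]
m = 1.5, h(m) = 5.375 (+); new bracket [1.5, 2]
m = 1.75, h(m) = 2.046875 (+); new bracket [1.75, 2]
m = 1.875, h(m) = -0.2441 (−); new bracket [1.75, 1.875]
m = 1.8125, h(m) = 0.9573 (+); new bracket [1.8125, 1.875]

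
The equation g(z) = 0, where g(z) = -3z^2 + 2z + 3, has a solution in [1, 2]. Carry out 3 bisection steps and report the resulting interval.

m = 1.5, g(m) = -0.75 (−); new bracket [1, 1.5]
m = 1.25, g(m) = 0.8125 (+); new bracket [1.25, 1.5]
m = 1.375, g(m) = 0.078125 (+); new bracket [1.375, 1.5]

[1.375, 1.5]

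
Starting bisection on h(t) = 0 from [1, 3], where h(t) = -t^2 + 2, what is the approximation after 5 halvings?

1.4375

m = 2, h(m) = -2 (−); new bracket [1, 2]
m = 1.5, h(m) = -0.25 (−); new bracket [1, 1.5]
m = 1.25, h(m) = 0.4375 (+); new bracket [1.25, 1.5]
m = 1.375, h(m) = 0.1094 (+); new bracket [1.375, 1.5]
m = 1.4375, h(m) = -0.0664 (−); new bracket [1.375, 1.4375]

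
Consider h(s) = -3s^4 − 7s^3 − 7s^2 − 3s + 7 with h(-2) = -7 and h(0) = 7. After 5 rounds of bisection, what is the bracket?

m = -1, h(m) = 7 (+); new bracket [-2, -1]
m = -1.5, h(m) = 4.1875 (+); new bracket [-2, -1.5]
m = -1.75, h(m) = 0.191406 (+); new bracket [-2, -1.75]
m = -1.875, h(m) = -2.9207 (−); new bracket [-1.875, -1.75]
m = -1.8125, h(m) = -1.2549 (−); new bracket [-1.8125, -1.75]

[-1.8125, -1.75]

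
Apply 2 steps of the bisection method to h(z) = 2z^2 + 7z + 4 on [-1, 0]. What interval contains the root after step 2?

m = -0.5, h(m) = 1 (+); new bracket [-1, -0.5]
m = -0.75, h(m) = -0.125 (−); new bracket [-0.75, -0.5]

[-0.75, -0.5]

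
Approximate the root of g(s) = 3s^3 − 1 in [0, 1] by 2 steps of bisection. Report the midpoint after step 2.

0.75

s = 0.5 gives g = -0.625, negative; keep [0.5, 1]
s = 0.75 gives g = 0.265625, positive; keep [0.5, 0.75]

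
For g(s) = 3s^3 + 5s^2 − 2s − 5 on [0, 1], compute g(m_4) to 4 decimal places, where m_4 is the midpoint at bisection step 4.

g(0.5) = -4.375 < 0, so the root lies in [0.5, 1]
g(0.75) = -2.421875 < 0, so the root lies in [0.75, 1]
g(0.875) = -0.912109 < 0, so the root lies in [0.875, 1]
g(0.9375) = -0.0085 < 0, so the root lies in [0.9375, 1]

-0.0085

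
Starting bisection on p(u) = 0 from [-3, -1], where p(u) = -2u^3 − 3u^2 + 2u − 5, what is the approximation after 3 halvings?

-2.25

p(-2) = -5 < 0, so the root lies in [-3, -2]
p(-2.5) = 2.5 > 0, so the root lies in [-2.5, -2]
p(-2.25) = -1.90625 < 0, so the root lies in [-2.5, -2.25]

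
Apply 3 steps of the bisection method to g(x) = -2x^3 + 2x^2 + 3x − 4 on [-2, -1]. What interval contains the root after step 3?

[-1.375, -1.25]

m = -1.5, g(m) = 2.75 (+); new bracket [-1.5, -1]
m = -1.25, g(m) = -0.71875 (−); new bracket [-1.5, -1.25]
m = -1.375, g(m) = 0.855469 (+); new bracket [-1.375, -1.25]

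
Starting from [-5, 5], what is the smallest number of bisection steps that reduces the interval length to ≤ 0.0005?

15

Width after n steps is 10/2^n. Need 2^n ≥ 10/0.0005 = 20000.
2^14 = 16384 < 20000 ≤ 2^15 = 32768, so n = 15.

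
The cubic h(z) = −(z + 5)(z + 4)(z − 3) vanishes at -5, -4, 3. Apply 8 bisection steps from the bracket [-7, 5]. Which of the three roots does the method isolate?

z = -1 gives h = 48, positive; keep [-1, 5]
z = 2 gives h = 42, positive; keep [2, 5]
z = 3.5 gives h = -31.875, negative; keep [2, 3.5]
z = 2.75 gives h = 13.0781, positive; keep [2.75, 3.5]
z = 3.125 gives h = -7.2363, negative; keep [2.75, 3.125]
z = 2.9375 gives h = 3.4417, positive; keep [2.9375, 3.125]
z = 3.03125 gives h = -1.7647, negative; keep [2.9375, 3.03125]
z = 2.984375 gives h = 0.8713, positive; keep [2.984375, 3.03125]

3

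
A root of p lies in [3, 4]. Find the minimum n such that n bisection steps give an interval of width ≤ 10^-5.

Width after n steps is 1/2^n. Need 2^n ≥ 1/10^-5 = 100000.
2^16 = 65536 < 100000 ≤ 2^17 = 131072, so n = 17.

17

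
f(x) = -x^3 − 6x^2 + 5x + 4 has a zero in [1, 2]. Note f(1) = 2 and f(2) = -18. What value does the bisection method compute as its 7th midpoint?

x = 1.5 gives f = -5.375, negative; keep [1, 1.5]
x = 1.25 gives f = -1.078125, negative; keep [1, 1.25]
x = 1.125 gives f = 0.607422, positive; keep [1.125, 1.25]
x = 1.1875 gives f = -0.198, negative; keep [1.125, 1.1875]
x = 1.15625 gives f = 0.214, positive; keep [1.15625, 1.1875]
x = 1.171875 gives f = 0.0103, positive; keep [1.171875, 1.1875]
x = 1.1796875 gives f = -0.0933, negative; keep [1.171875, 1.1796875]

1.1796875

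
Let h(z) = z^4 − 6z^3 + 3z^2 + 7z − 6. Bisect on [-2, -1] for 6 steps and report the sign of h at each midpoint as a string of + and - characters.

m = -1.5, h(m) = 15.5625 (+); new bracket [-1.5, -1]
m = -1.25, h(m) = 4.097656 (+); new bracket [-1.25, -1]
m = -1.125, h(m) = 0.06665 (+); new bracket [-1.125, -1]
m = -1.0625, h(m) = -1.5796 (−); new bracket [-1.125, -1.0625]
m = -1.09375, h(m) = -0.7856 (−); new bracket [-1.125, -1.09375]
m = -1.109375, h(m) = -0.3669 (−); new bracket [-1.125, -1.109375]

+++---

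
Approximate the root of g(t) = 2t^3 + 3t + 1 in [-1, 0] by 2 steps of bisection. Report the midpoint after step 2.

g(-0.5) = -0.75 < 0, so the root lies in [-0.5, 0]
g(-0.25) = 0.21875 > 0, so the root lies in [-0.5, -0.25]

-0.25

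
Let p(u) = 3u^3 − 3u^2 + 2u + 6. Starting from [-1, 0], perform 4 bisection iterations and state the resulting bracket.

m = -0.5, p(m) = 3.875 (+); new bracket [-1, -0.5]
m = -0.75, p(m) = 1.546875 (+); new bracket [-1, -0.75]
m = -0.875, p(m) = -0.056641 (−); new bracket [-0.875, -0.75]
m = -0.8125, p(m) = 0.7854 (+); new bracket [-0.875, -0.8125]

[-0.875, -0.8125]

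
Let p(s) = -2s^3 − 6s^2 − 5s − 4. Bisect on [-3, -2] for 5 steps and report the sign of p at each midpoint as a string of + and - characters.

+-++-

midpoint -2.5: p = 2.25 > 0 → [-2.5, -2]
midpoint -2.25: p = -0.34375 < 0 → [-2.5, -2.25]
midpoint -2.375: p = 0.824219 > 0 → [-2.375, -2.25]
midpoint -2.3125: p = 0.2095 > 0 → [-2.3125, -2.25]
midpoint -2.28125: p = -0.0746 < 0 → [-2.3125, -2.28125]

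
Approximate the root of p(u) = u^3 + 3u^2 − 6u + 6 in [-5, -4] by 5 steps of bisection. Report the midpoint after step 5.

u = -4.5 gives p = 2.625, positive; keep [-5, -4.5]
u = -4.75 gives p = -4.984375, negative; keep [-4.75, -4.5]
u = -4.625 gives p = -1.009766, negative; keep [-4.625, -4.5]
u = -4.5625 gives p = 0.8494, positive; keep [-4.625, -4.5625]
u = -4.59375 gives p = -0.0697, negative; keep [-4.59375, -4.5625]

-4.59375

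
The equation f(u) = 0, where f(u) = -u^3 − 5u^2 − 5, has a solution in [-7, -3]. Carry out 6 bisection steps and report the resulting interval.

f(-5) = -5 < 0, so the root lies in [-7, -5]
f(-6) = 31 > 0, so the root lies in [-6, -5]
f(-5.5) = 10.125 > 0, so the root lies in [-5.5, -5]
f(-5.25) = 1.8906 > 0, so the root lies in [-5.25, -5]
f(-5.125) = -1.7168 < 0, so the root lies in [-5.25, -5.125]
f(-5.1875) = 0.0457 > 0, so the root lies in [-5.1875, -5.125]

[-5.1875, -5.125]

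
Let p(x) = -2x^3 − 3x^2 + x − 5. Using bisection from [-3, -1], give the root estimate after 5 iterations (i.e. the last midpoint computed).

-2.1875

p(-2) = -3 < 0, so the root lies in [-3, -2]
p(-2.5) = 5 > 0, so the root lies in [-2.5, -2]
p(-2.25) = 0.34375 > 0, so the root lies in [-2.25, -2]
p(-2.125) = -1.4805 < 0, so the root lies in [-2.25, -2.125]
p(-2.1875) = -0.6079 < 0, so the root lies in [-2.25, -2.1875]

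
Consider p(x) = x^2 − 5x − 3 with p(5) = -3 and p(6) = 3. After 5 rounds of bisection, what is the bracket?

[5.53125, 5.5625]

x = 5.5 gives p = -0.25, negative; keep [5.5, 6]
x = 5.75 gives p = 1.3125, positive; keep [5.5, 5.75]
x = 5.625 gives p = 0.515625, positive; keep [5.5, 5.625]
x = 5.5625 gives p = 0.1289, positive; keep [5.5, 5.5625]
x = 5.53125 gives p = -0.0615, negative; keep [5.53125, 5.5625]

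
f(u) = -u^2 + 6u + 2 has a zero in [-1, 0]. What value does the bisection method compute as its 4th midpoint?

m = -0.5, f(m) = -1.25 (−); new bracket [-0.5, 0]
m = -0.25, f(m) = 0.4375 (+); new bracket [-0.5, -0.25]
m = -0.375, f(m) = -0.390625 (−); new bracket [-0.375, -0.25]
m = -0.3125, f(m) = 0.0273 (+); new bracket [-0.375, -0.3125]

-0.3125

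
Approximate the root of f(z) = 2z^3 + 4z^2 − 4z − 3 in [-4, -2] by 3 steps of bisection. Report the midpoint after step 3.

-2.75

f(-3) = -9 < 0, so the root lies in [-3, -2]
f(-2.5) = 0.75 > 0, so the root lies in [-3, -2.5]
f(-2.75) = -3.34375 < 0, so the root lies in [-2.75, -2.5]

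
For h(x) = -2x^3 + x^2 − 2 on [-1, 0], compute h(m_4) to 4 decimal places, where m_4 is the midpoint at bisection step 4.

h(-0.5) = -1.5 < 0, so the root lies in [-1, -0.5]
h(-0.75) = -0.59375 < 0, so the root lies in [-1, -0.75]
h(-0.875) = 0.105469 > 0, so the root lies in [-0.875, -0.75]
h(-0.8125) = -0.2671 < 0, so the root lies in [-0.875, -0.8125]

-0.2671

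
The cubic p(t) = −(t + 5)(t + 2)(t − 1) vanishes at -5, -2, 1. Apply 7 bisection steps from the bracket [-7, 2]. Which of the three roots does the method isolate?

t = -2.5 gives p = -4.375, negative; keep [-7, -2.5]
t = -4.75 gives p = -3.953125, negative; keep [-7, -4.75]
t = -5.875 gives p = 23.310547, positive; keep [-5.875, -4.75]
t = -5.3125 gives p = 6.5344, positive; keep [-5.3125, -4.75]
t = -5.03125 gives p = 0.5713, positive; keep [-5.03125, -4.75]
t = -4.890625 gives p = -1.8624, negative; keep [-5.03125, -4.890625]
t = -4.9609375 gives p = -0.6895, negative; keep [-5.03125, -4.9609375]

-5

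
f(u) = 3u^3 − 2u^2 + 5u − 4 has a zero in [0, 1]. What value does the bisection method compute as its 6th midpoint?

f(0.5) = -1.625 < 0, so the root lies in [0.5, 1]
f(0.75) = -0.109375 < 0, so the root lies in [0.75, 1]
f(0.875) = 0.853516 > 0, so the root lies in [0.75, 0.875]
f(0.8125) = 0.3513 > 0, so the root lies in [0.75, 0.8125]
f(0.78125) = 0.1161 > 0, so the root lies in [0.75, 0.78125]
f(0.765625) = 0.0021 > 0, so the root lies in [0.75, 0.765625]

0.765625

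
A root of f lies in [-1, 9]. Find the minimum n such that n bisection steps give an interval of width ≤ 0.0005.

Width after n steps is 10/2^n. Need 2^n ≥ 10/0.0005 = 20000.
2^14 = 16384 < 20000 ≤ 2^15 = 32768, so n = 15.

15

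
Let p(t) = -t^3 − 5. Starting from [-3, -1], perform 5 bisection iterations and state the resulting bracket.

[-1.75, -1.6875]

t = -2 gives p = 3, positive; keep [-2, -1]
t = -1.5 gives p = -1.625, negative; keep [-2, -1.5]
t = -1.75 gives p = 0.359375, positive; keep [-1.75, -1.5]
t = -1.625 gives p = -0.709, negative; keep [-1.75, -1.625]
t = -1.6875 gives p = -0.1946, negative; keep [-1.75, -1.6875]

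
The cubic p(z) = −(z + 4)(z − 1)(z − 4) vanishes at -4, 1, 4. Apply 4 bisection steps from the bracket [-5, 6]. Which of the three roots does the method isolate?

-4

z = 0.5 gives p = -7.875, negative; keep [-5, 0.5]
z = -2.25 gives p = -35.546875, negative; keep [-5, -2.25]
z = -3.625 gives p = -13.224609, negative; keep [-5, -3.625]
z = -4.3125 gives p = 13.8, positive; keep [-4.3125, -3.625]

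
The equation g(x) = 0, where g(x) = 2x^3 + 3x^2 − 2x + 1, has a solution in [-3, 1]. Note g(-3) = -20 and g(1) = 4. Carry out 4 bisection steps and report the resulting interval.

[-2.25, -2]

x = -1 gives g = 4, positive; keep [-3, -1]
x = -2 gives g = 1, positive; keep [-3, -2]
x = -2.5 gives g = -6.5, negative; keep [-2.5, -2]
x = -2.25 gives g = -2.0938, negative; keep [-2.25, -2]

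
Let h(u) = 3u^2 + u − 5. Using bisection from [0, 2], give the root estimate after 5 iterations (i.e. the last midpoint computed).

1.1875

u = 1 gives h = -1, negative; keep [1, 2]
u = 1.5 gives h = 3.25, positive; keep [1, 1.5]
u = 1.25 gives h = 0.9375, positive; keep [1, 1.25]
u = 1.125 gives h = -0.0781, negative; keep [1.125, 1.25]
u = 1.1875 gives h = 0.418, positive; keep [1.125, 1.1875]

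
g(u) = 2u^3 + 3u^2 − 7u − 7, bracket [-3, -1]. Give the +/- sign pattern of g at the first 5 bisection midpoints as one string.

m = -2, g(m) = 3 (+); new bracket [-3, -2]
m = -2.5, g(m) = -2 (−); new bracket [-2.5, -2]
m = -2.25, g(m) = 1.15625 (+); new bracket [-2.5, -2.25]
m = -2.375, g(m) = -0.2461 (−); new bracket [-2.375, -2.25]
m = -2.3125, g(m) = 0.4976 (+); new bracket [-2.375, -2.3125]

+-+-+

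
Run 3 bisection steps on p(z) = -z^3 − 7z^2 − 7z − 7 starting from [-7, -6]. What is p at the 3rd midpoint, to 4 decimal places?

midpoint -6.5: p = 17.375 > 0 → [-6.5, -6]
midpoint -6.25: p = 7.453125 > 0 → [-6.25, -6]
midpoint -6.125: p = 3.048828 > 0 → [-6.125, -6]

3.0488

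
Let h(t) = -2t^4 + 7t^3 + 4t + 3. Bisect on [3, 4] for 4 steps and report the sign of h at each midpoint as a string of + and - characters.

+-+-

t = 3.5 gives h = 17, positive; keep [3.5, 4]
t = 3.75 gives h = -8.367188, negative; keep [3.5, 3.75]
t = 3.625 gives h = 5.591309, positive; keep [3.625, 3.75]
t = 3.6875 gives h = -1.053, negative; keep [3.625, 3.6875]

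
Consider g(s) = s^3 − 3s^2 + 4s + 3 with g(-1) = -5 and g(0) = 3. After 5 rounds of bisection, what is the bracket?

g(-0.5) = 0.125 > 0, so the root lies in [-1, -0.5]
g(-0.75) = -2.109375 < 0, so the root lies in [-0.75, -0.5]
g(-0.625) = -0.916016 < 0, so the root lies in [-0.625, -0.5]
g(-0.5625) = -0.3772 < 0, so the root lies in [-0.5625, -0.5]
g(-0.53125) = -0.1216 < 0, so the root lies in [-0.53125, -0.5]

[-0.53125, -0.5]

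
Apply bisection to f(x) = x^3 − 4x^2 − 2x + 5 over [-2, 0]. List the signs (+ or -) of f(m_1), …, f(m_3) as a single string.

+--

x = -1 gives f = 2, positive; keep [-2, -1]
x = -1.5 gives f = -4.375, negative; keep [-1.5, -1]
x = -1.25 gives f = -0.703125, negative; keep [-1.25, -1]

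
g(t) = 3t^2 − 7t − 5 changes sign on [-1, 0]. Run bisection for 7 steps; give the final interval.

[-0.578125, -0.5703125]

g(-0.5) = -0.75 < 0, so the root lies in [-1, -0.5]
g(-0.75) = 1.9375 > 0, so the root lies in [-0.75, -0.5]
g(-0.625) = 0.546875 > 0, so the root lies in [-0.625, -0.5]
g(-0.5625) = -0.1133 < 0, so the root lies in [-0.625, -0.5625]
g(-0.59375) = 0.2139 > 0, so the root lies in [-0.59375, -0.5625]
g(-0.578125) = 0.0496 > 0, so the root lies in [-0.578125, -0.5625]
g(-0.5703125) = -0.032 < 0, so the root lies in [-0.578125, -0.5703125]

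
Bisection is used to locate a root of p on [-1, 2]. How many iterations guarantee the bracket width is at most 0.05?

6

Width after n steps is 3/2^n. Need 2^n ≥ 3/0.05 = 60.
2^5 = 32 < 60 ≤ 2^6 = 64, so n = 6.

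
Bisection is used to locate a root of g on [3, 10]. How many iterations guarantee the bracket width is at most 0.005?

Width after n steps is 7/2^n. Need 2^n ≥ 7/0.005 = 1400.
2^10 = 1024 < 1400 ≤ 2^11 = 2048, so n = 11.

11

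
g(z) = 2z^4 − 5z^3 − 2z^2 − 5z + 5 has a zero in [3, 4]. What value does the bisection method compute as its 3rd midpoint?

g(3.5) = 48.75 > 0, so the root lies in [3, 3.5]
g(3.25) = 19.117188 > 0, so the root lies in [3, 3.25]
g(3.125) = 7.990723 > 0, so the root lies in [3, 3.125]

3.125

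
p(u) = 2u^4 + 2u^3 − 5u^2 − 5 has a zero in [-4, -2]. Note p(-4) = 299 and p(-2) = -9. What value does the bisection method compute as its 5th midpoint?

midpoint -3: p = 58 > 0 → [-3, -2]
midpoint -2.5: p = 10.625 > 0 → [-2.5, -2]
midpoint -2.25: p = -1.835938 < 0 → [-2.5, -2.25]
midpoint -2.375: p = 3.6372 > 0 → [-2.375, -2.25]
midpoint -2.3125: p = 0.7237 > 0 → [-2.3125, -2.25]

-2.3125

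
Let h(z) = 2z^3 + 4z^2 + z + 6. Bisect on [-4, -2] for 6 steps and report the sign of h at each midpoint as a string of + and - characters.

--+-+-

m = -3, h(m) = -15 (−); new bracket [-3, -2]
m = -2.5, h(m) = -2.75 (−); new bracket [-2.5, -2]
m = -2.25, h(m) = 1.21875 (+); new bracket [-2.5, -2.25]
m = -2.375, h(m) = -0.6055 (−); new bracket [-2.375, -2.25]
m = -2.3125, h(m) = 0.3452 (+); new bracket [-2.375, -2.3125]
m = -2.34375, h(m) = -0.1203 (−); new bracket [-2.34375, -2.3125]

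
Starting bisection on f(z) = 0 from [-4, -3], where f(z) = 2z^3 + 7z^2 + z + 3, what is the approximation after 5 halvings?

z = -3.5 gives f = -0.5, negative; keep [-3.5, -3]
z = -3.25 gives f = 5.03125, positive; keep [-3.5, -3.25]
z = -3.375 gives f = 2.472656, positive; keep [-3.5, -3.375]
z = -3.4375 gives f = 1.0396, positive; keep [-3.5, -3.4375]
z = -3.46875 gives f = 0.2833, positive; keep [-3.5, -3.46875]

-3.46875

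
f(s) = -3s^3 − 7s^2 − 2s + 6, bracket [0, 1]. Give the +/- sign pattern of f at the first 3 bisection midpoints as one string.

f(0.5) = 2.875 > 0, so the root lies in [0.5, 1]
f(0.75) = -0.703125 < 0, so the root lies in [0.5, 0.75]
f(0.625) = 1.283203 > 0, so the root lies in [0.625, 0.75]

+-+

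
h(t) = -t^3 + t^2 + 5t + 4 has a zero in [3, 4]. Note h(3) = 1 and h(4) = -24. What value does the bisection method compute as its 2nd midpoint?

3.25

midpoint 3.5: h = -9.125 < 0 → [3, 3.5]
midpoint 3.25: h = -3.515625 < 0 → [3, 3.25]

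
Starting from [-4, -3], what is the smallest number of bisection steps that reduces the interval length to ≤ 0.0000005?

21

Width after n steps is 1/2^n. Need 2^n ≥ 1/0.0000005 = 2000000.
2^20 = 1048576 < 2000000 ≤ 2^21 = 2097152, so n = 21.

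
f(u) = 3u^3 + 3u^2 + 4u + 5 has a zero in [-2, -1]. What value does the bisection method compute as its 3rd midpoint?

-1.125

f(-1.5) = -4.375 < 0, so the root lies in [-1.5, -1]
f(-1.25) = -1.171875 < 0, so the root lies in [-1.25, -1]
f(-1.125) = 0.025391 > 0, so the root lies in [-1.25, -1.125]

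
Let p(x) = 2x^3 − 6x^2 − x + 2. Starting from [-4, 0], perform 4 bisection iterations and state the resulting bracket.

[-0.75, -0.5]

midpoint -2: p = -36 < 0 → [-2, 0]
midpoint -1: p = -5 < 0 → [-1, 0]
midpoint -0.5: p = 0.75 > 0 → [-1, -0.5]
midpoint -0.75: p = -1.4688 < 0 → [-0.75, -0.5]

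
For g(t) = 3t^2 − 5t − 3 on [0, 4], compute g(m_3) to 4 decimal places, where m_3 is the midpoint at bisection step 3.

3.2500

m = 2, g(m) = -1 (−); new bracket [2, 4]
m = 3, g(m) = 9 (+); new bracket [2, 3]
m = 2.5, g(m) = 3.25 (+); new bracket [2, 2.5]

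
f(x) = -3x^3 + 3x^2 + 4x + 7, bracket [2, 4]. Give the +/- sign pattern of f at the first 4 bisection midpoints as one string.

f(3) = -35 < 0, so the root lies in [2, 3]
f(2.5) = -11.125 < 0, so the root lies in [2, 2.5]
f(2.25) = -2.984375 < 0, so the root lies in [2, 2.25]
f(2.125) = 0.2598 > 0, so the root lies in [2.125, 2.25]

---+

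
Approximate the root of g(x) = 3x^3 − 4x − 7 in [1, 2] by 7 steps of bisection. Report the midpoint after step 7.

1.6484375

x = 1.5 gives g = -2.875, negative; keep [1.5, 2]
x = 1.75 gives g = 2.078125, positive; keep [1.5, 1.75]
x = 1.625 gives g = -0.626953, negative; keep [1.625, 1.75]
x = 1.6875 gives g = 0.6663, positive; keep [1.625, 1.6875]
x = 1.65625 gives g = 0.0051, positive; keep [1.625, 1.65625]
x = 1.640625 gives g = -0.3145, negative; keep [1.640625, 1.65625]
x = 1.6484375 gives g = -0.1556, negative; keep [1.6484375, 1.65625]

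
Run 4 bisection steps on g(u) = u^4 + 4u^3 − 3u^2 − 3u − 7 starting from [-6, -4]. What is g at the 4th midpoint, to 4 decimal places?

u = -5 gives g = 58, positive; keep [-5, -4]
u = -4.5 gives g = -8.6875, negative; keep [-5, -4.5]
u = -4.75 gives g = 19.941406, positive; keep [-4.75, -4.5]
u = -4.625 gives g = 4.5354, positive; keep [-4.625, -4.5]

4.5354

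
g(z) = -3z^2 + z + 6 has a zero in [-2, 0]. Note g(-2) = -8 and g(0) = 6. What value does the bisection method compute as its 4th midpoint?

-1.375

midpoint -1: g = 2 > 0 → [-2, -1]
midpoint -1.5: g = -2.25 < 0 → [-1.5, -1]
midpoint -1.25: g = 0.0625 > 0 → [-1.5, -1.25]
midpoint -1.375: g = -1.0469 < 0 → [-1.375, -1.25]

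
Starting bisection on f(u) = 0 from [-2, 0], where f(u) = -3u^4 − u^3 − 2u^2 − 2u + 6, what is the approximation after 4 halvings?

midpoint -1: f = 4 > 0 → [-2, -1]
midpoint -1.5: f = -7.3125 < 0 → [-1.5, -1]
midpoint -1.25: f = 0.003906 > 0 → [-1.5, -1.25]
midpoint -1.375: f = -3.155 < 0 → [-1.375, -1.25]

-1.375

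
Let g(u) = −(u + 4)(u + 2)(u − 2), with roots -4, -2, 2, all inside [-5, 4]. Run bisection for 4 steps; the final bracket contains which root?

2

g(-0.5) = 13.125 > 0, so the root lies in [-0.5, 4]
g(1.75) = 5.390625 > 0, so the root lies in [1.75, 4]
g(2.875) = -29.326172 < 0, so the root lies in [1.75, 2.875]
g(2.3125) = -8.5071 < 0, so the root lies in [1.75, 2.3125]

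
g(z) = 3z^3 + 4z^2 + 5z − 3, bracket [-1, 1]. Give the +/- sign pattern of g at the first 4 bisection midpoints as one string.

-+--

g(0) = -3 < 0, so the root lies in [0, 1]
g(0.5) = 0.875 > 0, so the root lies in [0, 0.5]
g(0.25) = -1.453125 < 0, so the root lies in [0.25, 0.5]
g(0.375) = -0.4043 < 0, so the root lies in [0.375, 0.5]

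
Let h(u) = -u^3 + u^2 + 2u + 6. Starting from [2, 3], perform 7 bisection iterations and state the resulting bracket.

[2.625, 2.6328125]

h(2.5) = 1.625 > 0, so the root lies in [2.5, 3]
h(2.75) = -1.734375 < 0, so the root lies in [2.5, 2.75]
h(2.625) = 0.052734 > 0, so the root lies in [2.625, 2.75]
h(2.6875) = -0.8132 < 0, so the root lies in [2.625, 2.6875]
h(2.65625) = -0.3734 < 0, so the root lies in [2.625, 2.65625]
h(2.640625) = -0.1587 < 0, so the root lies in [2.625, 2.640625]
h(2.6328125) = -0.0525 < 0, so the root lies in [2.625, 2.6328125]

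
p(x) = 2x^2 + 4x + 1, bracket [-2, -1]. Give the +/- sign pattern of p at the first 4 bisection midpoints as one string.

-+--

midpoint -1.5: p = -0.5 < 0 → [-2, -1.5]
midpoint -1.75: p = 0.125 > 0 → [-1.75, -1.5]
midpoint -1.625: p = -0.21875 < 0 → [-1.75, -1.625]
midpoint -1.6875: p = -0.0547 < 0 → [-1.75, -1.6875]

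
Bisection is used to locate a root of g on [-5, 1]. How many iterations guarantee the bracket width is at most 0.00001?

20

Width after n steps is 6/2^n. Need 2^n ≥ 6/0.00001 = 600000.
2^19 = 524288 < 600000 ≤ 2^20 = 1048576, so n = 20.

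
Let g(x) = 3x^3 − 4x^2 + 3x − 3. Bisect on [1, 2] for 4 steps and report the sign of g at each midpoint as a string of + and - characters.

m = 1.5, g(m) = 2.625 (+); new bracket [1, 1.5]
m = 1.25, g(m) = 0.359375 (+); new bracket [1, 1.25]
m = 1.125, g(m) = -0.416016 (−); new bracket [1.125, 1.25]
m = 1.1875, g(m) = -0.0544 (−); new bracket [1.1875, 1.25]

++--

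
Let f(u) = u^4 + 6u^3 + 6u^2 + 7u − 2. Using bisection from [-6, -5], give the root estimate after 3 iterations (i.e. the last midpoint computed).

-5.125

m = -5.5, f(m) = 57.8125 (+); new bracket [-5.5, -5]
m = -5.25, f(m) = 18.097656 (+); new bracket [-5.25, -5]
m = -5.125, f(m) = 1.933838 (+); new bracket [-5.125, -5]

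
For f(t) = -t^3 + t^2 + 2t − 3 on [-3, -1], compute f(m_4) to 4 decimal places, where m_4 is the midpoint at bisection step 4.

t = -2 gives f = 5, positive; keep [-2, -1]
t = -1.5 gives f = -0.375, negative; keep [-2, -1.5]
t = -1.75 gives f = 1.921875, positive; keep [-1.75, -1.5]
t = -1.625 gives f = 0.6816, positive; keep [-1.625, -1.5]

0.6816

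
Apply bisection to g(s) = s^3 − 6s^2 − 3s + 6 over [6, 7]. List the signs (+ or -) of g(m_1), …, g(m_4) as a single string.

+-+-

g(6.5) = 7.625 > 0, so the root lies in [6, 6.5]
g(6.25) = -2.984375 < 0, so the root lies in [6.25, 6.5]
g(6.375) = 2.115234 > 0, so the root lies in [6.25, 6.375]
g(6.3125) = -0.4851 < 0, so the root lies in [6.3125, 6.375]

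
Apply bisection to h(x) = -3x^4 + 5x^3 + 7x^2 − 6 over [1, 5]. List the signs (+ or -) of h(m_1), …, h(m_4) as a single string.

-+-+

m = 3, h(m) = -51 (−); new bracket [1, 3]
m = 2, h(m) = 14 (+); new bracket [2, 3]
m = 2.5, h(m) = -1.3125 (−); new bracket [2, 2.5]
m = 2.25, h(m) = 9.5039 (+); new bracket [2.25, 2.5]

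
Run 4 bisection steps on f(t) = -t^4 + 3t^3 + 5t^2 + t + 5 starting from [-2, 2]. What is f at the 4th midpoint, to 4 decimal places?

f(0) = 5 > 0, so the root lies in [-2, 0]
f(-1) = 5 > 0, so the root lies in [-2, -1]
f(-1.5) = -0.4375 < 0, so the root lies in [-1.5, -1]
f(-1.25) = 3.2617 > 0, so the root lies in [-1.5, -1.25]

3.2617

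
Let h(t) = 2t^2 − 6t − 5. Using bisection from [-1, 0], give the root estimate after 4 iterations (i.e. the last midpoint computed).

midpoint -0.5: h = -1.5 < 0 → [-1, -0.5]
midpoint -0.75: h = 0.625 > 0 → [-0.75, -0.5]
midpoint -0.625: h = -0.46875 < 0 → [-0.75, -0.625]
midpoint -0.6875: h = 0.0703 > 0 → [-0.6875, -0.625]

-0.6875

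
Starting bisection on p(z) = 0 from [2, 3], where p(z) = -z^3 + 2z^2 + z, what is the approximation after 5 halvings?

2.40625

p(2.5) = -0.625 < 0, so the root lies in [2, 2.5]
p(2.25) = 0.984375 > 0, so the root lies in [2.25, 2.5]
p(2.375) = 0.259766 > 0, so the root lies in [2.375, 2.5]
p(2.4375) = -0.1619 < 0, so the root lies in [2.375, 2.4375]
p(2.40625) = 0.054 > 0, so the root lies in [2.40625, 2.4375]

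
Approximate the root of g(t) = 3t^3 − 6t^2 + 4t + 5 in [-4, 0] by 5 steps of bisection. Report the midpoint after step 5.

-0.625

m = -2, g(m) = -51 (−); new bracket [-2, 0]
m = -1, g(m) = -8 (−); new bracket [-1, 0]
m = -0.5, g(m) = 1.125 (+); new bracket [-1, -0.5]
m = -0.75, g(m) = -2.6406 (−); new bracket [-0.75, -0.5]
m = -0.625, g(m) = -0.5762 (−); new bracket [-0.625, -0.5]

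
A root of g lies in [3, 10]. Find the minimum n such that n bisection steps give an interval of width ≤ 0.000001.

Width after n steps is 7/2^n. Need 2^n ≥ 7/0.000001 = 7000000.
2^22 = 4194304 < 7000000 ≤ 2^23 = 8388608, so n = 23.

23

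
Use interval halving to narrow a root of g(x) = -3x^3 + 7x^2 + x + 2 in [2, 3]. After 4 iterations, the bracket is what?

[2.5625, 2.625]

g(2.5) = 1.375 > 0, so the root lies in [2.5, 3]
g(2.75) = -4.703125 < 0, so the root lies in [2.5, 2.75]
g(2.625) = -1.404297 < 0, so the root lies in [2.5, 2.625]
g(2.5625) = 0.0481 > 0, so the root lies in [2.5625, 2.625]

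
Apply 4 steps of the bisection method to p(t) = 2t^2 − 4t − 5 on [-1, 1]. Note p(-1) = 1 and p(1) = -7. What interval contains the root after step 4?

midpoint 0: p = -5 < 0 → [-1, 0]
midpoint -0.5: p = -2.5 < 0 → [-1, -0.5]
midpoint -0.75: p = -0.875 < 0 → [-1, -0.75]
midpoint -0.875: p = 0.0312 > 0 → [-0.875, -0.75]

[-0.875, -0.75]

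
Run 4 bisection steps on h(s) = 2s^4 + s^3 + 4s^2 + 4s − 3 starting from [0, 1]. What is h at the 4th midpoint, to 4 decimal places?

m = 0.5, h(m) = 0.25 (+); new bracket [0, 0.5]
m = 0.25, h(m) = -1.726562 (−); new bracket [0.25, 0.5]
m = 0.375, h(m) = -0.845215 (−); new bracket [0.375, 0.5]
m = 0.4375, h(m) = -0.3274 (−); new bracket [0.4375, 0.5]

-0.3274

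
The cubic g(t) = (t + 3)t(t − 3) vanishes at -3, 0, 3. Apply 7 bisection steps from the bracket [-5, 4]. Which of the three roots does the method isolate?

-3

m = -0.5, g(m) = 4.375 (+); new bracket [-5, -0.5]
m = -2.75, g(m) = 3.953125 (+); new bracket [-5, -2.75]
m = -3.875, g(m) = -23.310547 (−); new bracket [-3.875, -2.75]
m = -3.3125, g(m) = -6.5344 (−); new bracket [-3.3125, -2.75]
m = -3.03125, g(m) = -0.5713 (−); new bracket [-3.03125, -2.75]
m = -2.890625, g(m) = 1.8624 (+); new bracket [-3.03125, -2.890625]
m = -2.9609375, g(m) = 0.6895 (+); new bracket [-3.03125, -2.9609375]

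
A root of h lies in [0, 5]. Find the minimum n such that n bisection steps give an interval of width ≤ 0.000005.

20

Width after n steps is 5/2^n. Need 2^n ≥ 5/0.000005 = 1000000.
2^19 = 524288 < 1000000 ≤ 2^20 = 1048576, so n = 20.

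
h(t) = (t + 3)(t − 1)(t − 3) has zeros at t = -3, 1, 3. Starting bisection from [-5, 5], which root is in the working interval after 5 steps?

h(0) = 9 > 0, so the root lies in [-5, 0]
h(-2.5) = 9.625 > 0, so the root lies in [-5, -2.5]
h(-3.75) = -24.046875 < 0, so the root lies in [-3.75, -2.5]
h(-3.125) = -3.1582 < 0, so the root lies in [-3.125, -2.5]
h(-2.8125) = 4.155 > 0, so the root lies in [-3.125, -2.8125]

-3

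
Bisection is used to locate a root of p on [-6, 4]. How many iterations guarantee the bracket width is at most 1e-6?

24

Width after n steps is 10/2^n. Need 2^n ≥ 10/1e-6 = 10000000.
2^23 = 8388608 < 10000000 ≤ 2^24 = 16777216, so n = 24.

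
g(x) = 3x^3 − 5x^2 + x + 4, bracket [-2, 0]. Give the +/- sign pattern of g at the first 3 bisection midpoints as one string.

-+-

g(-1) = -5 < 0, so the root lies in [-1, 0]
g(-0.5) = 1.875 > 0, so the root lies in [-1, -0.5]
g(-0.75) = -0.828125 < 0, so the root lies in [-0.75, -0.5]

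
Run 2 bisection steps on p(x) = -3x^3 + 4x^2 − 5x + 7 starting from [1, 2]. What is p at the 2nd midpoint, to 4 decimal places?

x = 1.5 gives p = -1.625, negative; keep [1, 1.5]
x = 1.25 gives p = 1.140625, positive; keep [1.25, 1.5]

1.1406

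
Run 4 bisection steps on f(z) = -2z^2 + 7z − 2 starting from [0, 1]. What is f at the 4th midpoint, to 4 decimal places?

z = 0.5 gives f = 1, positive; keep [0, 0.5]
z = 0.25 gives f = -0.375, negative; keep [0.25, 0.5]
z = 0.375 gives f = 0.34375, positive; keep [0.25, 0.375]
z = 0.3125 gives f = -0.0078, negative; keep [0.3125, 0.375]

-0.0078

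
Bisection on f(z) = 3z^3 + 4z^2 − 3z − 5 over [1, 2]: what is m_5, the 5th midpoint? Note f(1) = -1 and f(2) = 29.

1.09375

z = 1.5 gives f = 9.625, positive; keep [1, 1.5]
z = 1.25 gives f = 3.359375, positive; keep [1, 1.25]
z = 1.125 gives f = 0.958984, positive; keep [1, 1.125]
z = 1.0625 gives f = -0.0735, negative; keep [1.0625, 1.125]
z = 1.09375 gives f = 0.4292, positive; keep [1.0625, 1.09375]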